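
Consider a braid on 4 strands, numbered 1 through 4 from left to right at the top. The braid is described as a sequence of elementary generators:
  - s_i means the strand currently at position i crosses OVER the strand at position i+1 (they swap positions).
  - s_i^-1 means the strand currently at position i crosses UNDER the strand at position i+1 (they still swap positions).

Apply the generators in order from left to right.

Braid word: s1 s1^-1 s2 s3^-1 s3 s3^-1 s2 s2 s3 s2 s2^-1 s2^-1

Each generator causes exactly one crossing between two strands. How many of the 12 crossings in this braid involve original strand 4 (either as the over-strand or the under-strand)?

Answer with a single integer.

Answer: 6

Derivation:
Gen 1: crossing 1x2. Involves strand 4? no. Count so far: 0
Gen 2: crossing 2x1. Involves strand 4? no. Count so far: 0
Gen 3: crossing 2x3. Involves strand 4? no. Count so far: 0
Gen 4: crossing 2x4. Involves strand 4? yes. Count so far: 1
Gen 5: crossing 4x2. Involves strand 4? yes. Count so far: 2
Gen 6: crossing 2x4. Involves strand 4? yes. Count so far: 3
Gen 7: crossing 3x4. Involves strand 4? yes. Count so far: 4
Gen 8: crossing 4x3. Involves strand 4? yes. Count so far: 5
Gen 9: crossing 4x2. Involves strand 4? yes. Count so far: 6
Gen 10: crossing 3x2. Involves strand 4? no. Count so far: 6
Gen 11: crossing 2x3. Involves strand 4? no. Count so far: 6
Gen 12: crossing 3x2. Involves strand 4? no. Count so far: 6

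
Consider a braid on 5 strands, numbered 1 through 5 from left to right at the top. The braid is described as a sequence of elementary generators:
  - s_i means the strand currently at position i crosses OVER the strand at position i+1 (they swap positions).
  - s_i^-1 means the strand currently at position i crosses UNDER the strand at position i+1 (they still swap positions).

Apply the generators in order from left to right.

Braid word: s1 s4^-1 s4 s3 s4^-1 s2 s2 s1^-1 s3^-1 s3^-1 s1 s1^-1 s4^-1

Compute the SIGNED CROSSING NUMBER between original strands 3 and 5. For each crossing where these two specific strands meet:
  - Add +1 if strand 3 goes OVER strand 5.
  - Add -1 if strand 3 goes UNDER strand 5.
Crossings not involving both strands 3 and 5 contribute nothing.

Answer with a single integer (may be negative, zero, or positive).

Answer: 0

Derivation:
Gen 1: crossing 1x2. Both 3&5? no. Sum: 0
Gen 2: crossing 4x5. Both 3&5? no. Sum: 0
Gen 3: crossing 5x4. Both 3&5? no. Sum: 0
Gen 4: crossing 3x4. Both 3&5? no. Sum: 0
Gen 5: 3 under 5. Both 3&5? yes. Contrib: -1. Sum: -1
Gen 6: crossing 1x4. Both 3&5? no. Sum: -1
Gen 7: crossing 4x1. Both 3&5? no. Sum: -1
Gen 8: crossing 2x1. Both 3&5? no. Sum: -1
Gen 9: crossing 4x5. Both 3&5? no. Sum: -1
Gen 10: crossing 5x4. Both 3&5? no. Sum: -1
Gen 11: crossing 1x2. Both 3&5? no. Sum: -1
Gen 12: crossing 2x1. Both 3&5? no. Sum: -1
Gen 13: 5 under 3. Both 3&5? yes. Contrib: +1. Sum: 0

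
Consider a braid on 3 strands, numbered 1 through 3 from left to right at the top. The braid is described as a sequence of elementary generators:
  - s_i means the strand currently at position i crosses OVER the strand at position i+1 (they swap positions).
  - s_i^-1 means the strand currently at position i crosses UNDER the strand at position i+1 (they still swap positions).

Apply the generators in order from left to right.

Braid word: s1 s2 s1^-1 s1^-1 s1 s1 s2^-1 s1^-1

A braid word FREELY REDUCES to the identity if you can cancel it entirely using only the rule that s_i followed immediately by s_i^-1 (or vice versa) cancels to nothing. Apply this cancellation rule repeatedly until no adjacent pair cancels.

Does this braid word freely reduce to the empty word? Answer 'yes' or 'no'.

Answer: yes

Derivation:
Gen 1 (s1): push. Stack: [s1]
Gen 2 (s2): push. Stack: [s1 s2]
Gen 3 (s1^-1): push. Stack: [s1 s2 s1^-1]
Gen 4 (s1^-1): push. Stack: [s1 s2 s1^-1 s1^-1]
Gen 5 (s1): cancels prior s1^-1. Stack: [s1 s2 s1^-1]
Gen 6 (s1): cancels prior s1^-1. Stack: [s1 s2]
Gen 7 (s2^-1): cancels prior s2. Stack: [s1]
Gen 8 (s1^-1): cancels prior s1. Stack: []
Reduced word: (empty)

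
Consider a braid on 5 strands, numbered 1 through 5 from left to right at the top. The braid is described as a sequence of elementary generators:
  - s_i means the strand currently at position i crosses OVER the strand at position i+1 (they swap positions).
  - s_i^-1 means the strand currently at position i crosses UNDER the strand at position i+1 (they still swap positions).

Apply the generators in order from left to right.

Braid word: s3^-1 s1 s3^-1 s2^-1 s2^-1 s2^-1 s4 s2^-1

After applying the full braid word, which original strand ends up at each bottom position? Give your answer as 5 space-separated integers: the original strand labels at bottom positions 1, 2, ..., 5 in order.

Gen 1 (s3^-1): strand 3 crosses under strand 4. Perm now: [1 2 4 3 5]
Gen 2 (s1): strand 1 crosses over strand 2. Perm now: [2 1 4 3 5]
Gen 3 (s3^-1): strand 4 crosses under strand 3. Perm now: [2 1 3 4 5]
Gen 4 (s2^-1): strand 1 crosses under strand 3. Perm now: [2 3 1 4 5]
Gen 5 (s2^-1): strand 3 crosses under strand 1. Perm now: [2 1 3 4 5]
Gen 6 (s2^-1): strand 1 crosses under strand 3. Perm now: [2 3 1 4 5]
Gen 7 (s4): strand 4 crosses over strand 5. Perm now: [2 3 1 5 4]
Gen 8 (s2^-1): strand 3 crosses under strand 1. Perm now: [2 1 3 5 4]

Answer: 2 1 3 5 4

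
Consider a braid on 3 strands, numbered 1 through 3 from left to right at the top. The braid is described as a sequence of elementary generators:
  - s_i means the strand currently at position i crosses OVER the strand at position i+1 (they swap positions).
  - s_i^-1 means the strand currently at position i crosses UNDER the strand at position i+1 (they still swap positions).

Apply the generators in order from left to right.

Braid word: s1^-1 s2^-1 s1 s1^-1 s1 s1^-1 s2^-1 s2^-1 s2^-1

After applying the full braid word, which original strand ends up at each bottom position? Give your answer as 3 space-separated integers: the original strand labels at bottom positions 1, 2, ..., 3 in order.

Gen 1 (s1^-1): strand 1 crosses under strand 2. Perm now: [2 1 3]
Gen 2 (s2^-1): strand 1 crosses under strand 3. Perm now: [2 3 1]
Gen 3 (s1): strand 2 crosses over strand 3. Perm now: [3 2 1]
Gen 4 (s1^-1): strand 3 crosses under strand 2. Perm now: [2 3 1]
Gen 5 (s1): strand 2 crosses over strand 3. Perm now: [3 2 1]
Gen 6 (s1^-1): strand 3 crosses under strand 2. Perm now: [2 3 1]
Gen 7 (s2^-1): strand 3 crosses under strand 1. Perm now: [2 1 3]
Gen 8 (s2^-1): strand 1 crosses under strand 3. Perm now: [2 3 1]
Gen 9 (s2^-1): strand 3 crosses under strand 1. Perm now: [2 1 3]

Answer: 2 1 3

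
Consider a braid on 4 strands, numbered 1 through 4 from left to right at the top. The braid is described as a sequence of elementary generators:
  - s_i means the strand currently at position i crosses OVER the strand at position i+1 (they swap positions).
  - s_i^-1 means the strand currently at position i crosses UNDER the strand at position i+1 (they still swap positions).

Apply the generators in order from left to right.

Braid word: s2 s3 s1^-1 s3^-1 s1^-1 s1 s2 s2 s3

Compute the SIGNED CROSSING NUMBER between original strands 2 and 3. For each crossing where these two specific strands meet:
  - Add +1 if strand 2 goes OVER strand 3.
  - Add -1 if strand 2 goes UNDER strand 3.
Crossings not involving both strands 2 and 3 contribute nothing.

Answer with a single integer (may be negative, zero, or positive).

Answer: 1

Derivation:
Gen 1: 2 over 3. Both 2&3? yes. Contrib: +1. Sum: 1
Gen 2: crossing 2x4. Both 2&3? no. Sum: 1
Gen 3: crossing 1x3. Both 2&3? no. Sum: 1
Gen 4: crossing 4x2. Both 2&3? no. Sum: 1
Gen 5: crossing 3x1. Both 2&3? no. Sum: 1
Gen 6: crossing 1x3. Both 2&3? no. Sum: 1
Gen 7: crossing 1x2. Both 2&3? no. Sum: 1
Gen 8: crossing 2x1. Both 2&3? no. Sum: 1
Gen 9: crossing 2x4. Both 2&3? no. Sum: 1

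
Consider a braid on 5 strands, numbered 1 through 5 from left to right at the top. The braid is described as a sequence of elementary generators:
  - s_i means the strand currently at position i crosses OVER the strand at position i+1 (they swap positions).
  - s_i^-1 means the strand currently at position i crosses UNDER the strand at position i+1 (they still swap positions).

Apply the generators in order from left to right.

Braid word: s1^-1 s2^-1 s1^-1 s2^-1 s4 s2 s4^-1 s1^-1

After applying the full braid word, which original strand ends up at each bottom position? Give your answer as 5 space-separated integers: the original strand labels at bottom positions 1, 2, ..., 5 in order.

Gen 1 (s1^-1): strand 1 crosses under strand 2. Perm now: [2 1 3 4 5]
Gen 2 (s2^-1): strand 1 crosses under strand 3. Perm now: [2 3 1 4 5]
Gen 3 (s1^-1): strand 2 crosses under strand 3. Perm now: [3 2 1 4 5]
Gen 4 (s2^-1): strand 2 crosses under strand 1. Perm now: [3 1 2 4 5]
Gen 5 (s4): strand 4 crosses over strand 5. Perm now: [3 1 2 5 4]
Gen 6 (s2): strand 1 crosses over strand 2. Perm now: [3 2 1 5 4]
Gen 7 (s4^-1): strand 5 crosses under strand 4. Perm now: [3 2 1 4 5]
Gen 8 (s1^-1): strand 3 crosses under strand 2. Perm now: [2 3 1 4 5]

Answer: 2 3 1 4 5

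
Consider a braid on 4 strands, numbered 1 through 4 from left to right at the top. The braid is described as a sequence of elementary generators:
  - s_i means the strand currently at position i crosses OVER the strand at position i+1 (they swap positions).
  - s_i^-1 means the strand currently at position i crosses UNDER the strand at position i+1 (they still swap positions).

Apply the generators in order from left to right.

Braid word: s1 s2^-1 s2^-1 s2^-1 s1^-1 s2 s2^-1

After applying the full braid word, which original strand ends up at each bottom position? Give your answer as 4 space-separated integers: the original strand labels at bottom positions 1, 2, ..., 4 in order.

Gen 1 (s1): strand 1 crosses over strand 2. Perm now: [2 1 3 4]
Gen 2 (s2^-1): strand 1 crosses under strand 3. Perm now: [2 3 1 4]
Gen 3 (s2^-1): strand 3 crosses under strand 1. Perm now: [2 1 3 4]
Gen 4 (s2^-1): strand 1 crosses under strand 3. Perm now: [2 3 1 4]
Gen 5 (s1^-1): strand 2 crosses under strand 3. Perm now: [3 2 1 4]
Gen 6 (s2): strand 2 crosses over strand 1. Perm now: [3 1 2 4]
Gen 7 (s2^-1): strand 1 crosses under strand 2. Perm now: [3 2 1 4]

Answer: 3 2 1 4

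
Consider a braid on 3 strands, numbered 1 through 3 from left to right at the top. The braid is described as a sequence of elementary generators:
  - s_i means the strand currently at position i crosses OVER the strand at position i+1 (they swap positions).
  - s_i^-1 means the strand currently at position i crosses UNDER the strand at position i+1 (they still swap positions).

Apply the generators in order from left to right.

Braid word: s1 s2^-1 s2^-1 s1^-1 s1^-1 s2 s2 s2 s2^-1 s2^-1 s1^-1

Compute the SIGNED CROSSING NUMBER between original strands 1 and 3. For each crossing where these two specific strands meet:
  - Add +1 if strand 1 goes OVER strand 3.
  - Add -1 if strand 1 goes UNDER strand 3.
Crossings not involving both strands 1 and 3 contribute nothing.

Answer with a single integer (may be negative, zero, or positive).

Gen 1: crossing 1x2. Both 1&3? no. Sum: 0
Gen 2: 1 under 3. Both 1&3? yes. Contrib: -1. Sum: -1
Gen 3: 3 under 1. Both 1&3? yes. Contrib: +1. Sum: 0
Gen 4: crossing 2x1. Both 1&3? no. Sum: 0
Gen 5: crossing 1x2. Both 1&3? no. Sum: 0
Gen 6: 1 over 3. Both 1&3? yes. Contrib: +1. Sum: 1
Gen 7: 3 over 1. Both 1&3? yes. Contrib: -1. Sum: 0
Gen 8: 1 over 3. Both 1&3? yes. Contrib: +1. Sum: 1
Gen 9: 3 under 1. Both 1&3? yes. Contrib: +1. Sum: 2
Gen 10: 1 under 3. Both 1&3? yes. Contrib: -1. Sum: 1
Gen 11: crossing 2x3. Both 1&3? no. Sum: 1

Answer: 1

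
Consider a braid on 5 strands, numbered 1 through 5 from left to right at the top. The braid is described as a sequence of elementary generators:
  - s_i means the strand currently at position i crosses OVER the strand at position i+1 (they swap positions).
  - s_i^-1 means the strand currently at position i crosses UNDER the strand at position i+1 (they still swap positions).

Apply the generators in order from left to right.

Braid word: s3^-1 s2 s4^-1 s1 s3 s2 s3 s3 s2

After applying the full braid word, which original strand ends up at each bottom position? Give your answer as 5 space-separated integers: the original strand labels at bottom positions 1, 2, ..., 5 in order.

Gen 1 (s3^-1): strand 3 crosses under strand 4. Perm now: [1 2 4 3 5]
Gen 2 (s2): strand 2 crosses over strand 4. Perm now: [1 4 2 3 5]
Gen 3 (s4^-1): strand 3 crosses under strand 5. Perm now: [1 4 2 5 3]
Gen 4 (s1): strand 1 crosses over strand 4. Perm now: [4 1 2 5 3]
Gen 5 (s3): strand 2 crosses over strand 5. Perm now: [4 1 5 2 3]
Gen 6 (s2): strand 1 crosses over strand 5. Perm now: [4 5 1 2 3]
Gen 7 (s3): strand 1 crosses over strand 2. Perm now: [4 5 2 1 3]
Gen 8 (s3): strand 2 crosses over strand 1. Perm now: [4 5 1 2 3]
Gen 9 (s2): strand 5 crosses over strand 1. Perm now: [4 1 5 2 3]

Answer: 4 1 5 2 3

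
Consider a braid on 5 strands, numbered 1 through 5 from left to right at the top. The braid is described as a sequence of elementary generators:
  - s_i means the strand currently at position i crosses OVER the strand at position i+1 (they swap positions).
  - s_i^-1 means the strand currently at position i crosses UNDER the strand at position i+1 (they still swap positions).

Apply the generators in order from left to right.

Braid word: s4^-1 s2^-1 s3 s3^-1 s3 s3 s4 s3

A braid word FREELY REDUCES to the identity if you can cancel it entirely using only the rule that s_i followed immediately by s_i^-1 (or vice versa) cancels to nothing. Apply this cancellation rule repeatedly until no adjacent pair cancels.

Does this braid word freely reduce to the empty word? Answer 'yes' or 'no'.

Answer: no

Derivation:
Gen 1 (s4^-1): push. Stack: [s4^-1]
Gen 2 (s2^-1): push. Stack: [s4^-1 s2^-1]
Gen 3 (s3): push. Stack: [s4^-1 s2^-1 s3]
Gen 4 (s3^-1): cancels prior s3. Stack: [s4^-1 s2^-1]
Gen 5 (s3): push. Stack: [s4^-1 s2^-1 s3]
Gen 6 (s3): push. Stack: [s4^-1 s2^-1 s3 s3]
Gen 7 (s4): push. Stack: [s4^-1 s2^-1 s3 s3 s4]
Gen 8 (s3): push. Stack: [s4^-1 s2^-1 s3 s3 s4 s3]
Reduced word: s4^-1 s2^-1 s3 s3 s4 s3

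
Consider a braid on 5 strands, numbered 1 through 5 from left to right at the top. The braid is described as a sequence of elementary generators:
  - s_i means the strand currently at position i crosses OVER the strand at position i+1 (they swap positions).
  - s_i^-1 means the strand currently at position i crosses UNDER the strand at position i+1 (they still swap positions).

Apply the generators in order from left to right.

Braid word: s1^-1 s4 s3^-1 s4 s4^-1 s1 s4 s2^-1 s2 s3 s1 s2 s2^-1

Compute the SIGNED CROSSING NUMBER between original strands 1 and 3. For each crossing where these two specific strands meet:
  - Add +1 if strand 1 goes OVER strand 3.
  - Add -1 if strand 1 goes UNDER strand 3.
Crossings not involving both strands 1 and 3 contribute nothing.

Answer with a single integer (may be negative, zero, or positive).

Answer: 0

Derivation:
Gen 1: crossing 1x2. Both 1&3? no. Sum: 0
Gen 2: crossing 4x5. Both 1&3? no. Sum: 0
Gen 3: crossing 3x5. Both 1&3? no. Sum: 0
Gen 4: crossing 3x4. Both 1&3? no. Sum: 0
Gen 5: crossing 4x3. Both 1&3? no. Sum: 0
Gen 6: crossing 2x1. Both 1&3? no. Sum: 0
Gen 7: crossing 3x4. Both 1&3? no. Sum: 0
Gen 8: crossing 2x5. Both 1&3? no. Sum: 0
Gen 9: crossing 5x2. Both 1&3? no. Sum: 0
Gen 10: crossing 5x4. Both 1&3? no. Sum: 0
Gen 11: crossing 1x2. Both 1&3? no. Sum: 0
Gen 12: crossing 1x4. Both 1&3? no. Sum: 0
Gen 13: crossing 4x1. Both 1&3? no. Sum: 0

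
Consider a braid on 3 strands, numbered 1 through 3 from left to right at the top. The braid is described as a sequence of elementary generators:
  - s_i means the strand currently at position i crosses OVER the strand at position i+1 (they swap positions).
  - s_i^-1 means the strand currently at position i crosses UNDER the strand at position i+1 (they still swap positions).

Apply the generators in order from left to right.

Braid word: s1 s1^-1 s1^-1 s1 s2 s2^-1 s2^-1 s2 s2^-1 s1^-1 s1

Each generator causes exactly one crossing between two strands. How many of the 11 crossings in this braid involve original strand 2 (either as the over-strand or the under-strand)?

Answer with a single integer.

Gen 1: crossing 1x2. Involves strand 2? yes. Count so far: 1
Gen 2: crossing 2x1. Involves strand 2? yes. Count so far: 2
Gen 3: crossing 1x2. Involves strand 2? yes. Count so far: 3
Gen 4: crossing 2x1. Involves strand 2? yes. Count so far: 4
Gen 5: crossing 2x3. Involves strand 2? yes. Count so far: 5
Gen 6: crossing 3x2. Involves strand 2? yes. Count so far: 6
Gen 7: crossing 2x3. Involves strand 2? yes. Count so far: 7
Gen 8: crossing 3x2. Involves strand 2? yes. Count so far: 8
Gen 9: crossing 2x3. Involves strand 2? yes. Count so far: 9
Gen 10: crossing 1x3. Involves strand 2? no. Count so far: 9
Gen 11: crossing 3x1. Involves strand 2? no. Count so far: 9

Answer: 9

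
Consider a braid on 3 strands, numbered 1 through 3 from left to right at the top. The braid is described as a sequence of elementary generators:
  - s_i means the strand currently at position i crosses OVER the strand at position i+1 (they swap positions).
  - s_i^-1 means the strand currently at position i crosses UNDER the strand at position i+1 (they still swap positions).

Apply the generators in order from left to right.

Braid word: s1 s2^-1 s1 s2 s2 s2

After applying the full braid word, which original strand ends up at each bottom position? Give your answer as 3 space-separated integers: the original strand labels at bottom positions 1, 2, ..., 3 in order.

Gen 1 (s1): strand 1 crosses over strand 2. Perm now: [2 1 3]
Gen 2 (s2^-1): strand 1 crosses under strand 3. Perm now: [2 3 1]
Gen 3 (s1): strand 2 crosses over strand 3. Perm now: [3 2 1]
Gen 4 (s2): strand 2 crosses over strand 1. Perm now: [3 1 2]
Gen 5 (s2): strand 1 crosses over strand 2. Perm now: [3 2 1]
Gen 6 (s2): strand 2 crosses over strand 1. Perm now: [3 1 2]

Answer: 3 1 2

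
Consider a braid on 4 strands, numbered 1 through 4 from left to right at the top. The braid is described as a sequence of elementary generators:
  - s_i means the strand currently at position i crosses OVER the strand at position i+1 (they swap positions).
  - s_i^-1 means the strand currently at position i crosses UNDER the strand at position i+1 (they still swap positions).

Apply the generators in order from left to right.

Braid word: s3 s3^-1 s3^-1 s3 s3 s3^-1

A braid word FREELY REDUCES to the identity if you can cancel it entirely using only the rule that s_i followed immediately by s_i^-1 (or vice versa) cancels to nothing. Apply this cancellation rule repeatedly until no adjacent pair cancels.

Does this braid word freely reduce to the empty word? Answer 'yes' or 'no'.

Gen 1 (s3): push. Stack: [s3]
Gen 2 (s3^-1): cancels prior s3. Stack: []
Gen 3 (s3^-1): push. Stack: [s3^-1]
Gen 4 (s3): cancels prior s3^-1. Stack: []
Gen 5 (s3): push. Stack: [s3]
Gen 6 (s3^-1): cancels prior s3. Stack: []
Reduced word: (empty)

Answer: yes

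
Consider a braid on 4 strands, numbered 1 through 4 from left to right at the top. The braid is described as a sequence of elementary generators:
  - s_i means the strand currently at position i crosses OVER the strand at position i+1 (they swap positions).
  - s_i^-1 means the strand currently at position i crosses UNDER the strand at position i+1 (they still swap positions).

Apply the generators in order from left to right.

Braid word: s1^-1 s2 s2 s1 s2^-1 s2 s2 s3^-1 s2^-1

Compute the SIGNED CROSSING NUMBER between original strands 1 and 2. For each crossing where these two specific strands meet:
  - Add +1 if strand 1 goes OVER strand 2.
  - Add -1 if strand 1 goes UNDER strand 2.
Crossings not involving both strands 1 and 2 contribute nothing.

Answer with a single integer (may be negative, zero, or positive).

Gen 1: 1 under 2. Both 1&2? yes. Contrib: -1. Sum: -1
Gen 2: crossing 1x3. Both 1&2? no. Sum: -1
Gen 3: crossing 3x1. Both 1&2? no. Sum: -1
Gen 4: 2 over 1. Both 1&2? yes. Contrib: -1. Sum: -2
Gen 5: crossing 2x3. Both 1&2? no. Sum: -2
Gen 6: crossing 3x2. Both 1&2? no. Sum: -2
Gen 7: crossing 2x3. Both 1&2? no. Sum: -2
Gen 8: crossing 2x4. Both 1&2? no. Sum: -2
Gen 9: crossing 3x4. Both 1&2? no. Sum: -2

Answer: -2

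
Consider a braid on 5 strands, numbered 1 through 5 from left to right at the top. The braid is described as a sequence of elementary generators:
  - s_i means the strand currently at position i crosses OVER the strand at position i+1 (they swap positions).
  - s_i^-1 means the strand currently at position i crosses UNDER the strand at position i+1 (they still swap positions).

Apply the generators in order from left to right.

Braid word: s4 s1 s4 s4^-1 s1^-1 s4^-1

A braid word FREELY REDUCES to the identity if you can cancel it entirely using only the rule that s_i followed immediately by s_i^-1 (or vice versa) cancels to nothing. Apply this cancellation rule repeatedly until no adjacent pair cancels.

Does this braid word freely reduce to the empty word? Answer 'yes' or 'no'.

Answer: yes

Derivation:
Gen 1 (s4): push. Stack: [s4]
Gen 2 (s1): push. Stack: [s4 s1]
Gen 3 (s4): push. Stack: [s4 s1 s4]
Gen 4 (s4^-1): cancels prior s4. Stack: [s4 s1]
Gen 5 (s1^-1): cancels prior s1. Stack: [s4]
Gen 6 (s4^-1): cancels prior s4. Stack: []
Reduced word: (empty)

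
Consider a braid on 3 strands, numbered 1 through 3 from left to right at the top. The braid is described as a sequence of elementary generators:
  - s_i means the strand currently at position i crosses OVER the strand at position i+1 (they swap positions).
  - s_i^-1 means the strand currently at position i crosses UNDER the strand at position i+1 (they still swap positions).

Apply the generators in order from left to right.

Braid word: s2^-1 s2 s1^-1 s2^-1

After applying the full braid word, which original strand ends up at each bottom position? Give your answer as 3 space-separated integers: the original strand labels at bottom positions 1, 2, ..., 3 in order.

Answer: 2 3 1

Derivation:
Gen 1 (s2^-1): strand 2 crosses under strand 3. Perm now: [1 3 2]
Gen 2 (s2): strand 3 crosses over strand 2. Perm now: [1 2 3]
Gen 3 (s1^-1): strand 1 crosses under strand 2. Perm now: [2 1 3]
Gen 4 (s2^-1): strand 1 crosses under strand 3. Perm now: [2 3 1]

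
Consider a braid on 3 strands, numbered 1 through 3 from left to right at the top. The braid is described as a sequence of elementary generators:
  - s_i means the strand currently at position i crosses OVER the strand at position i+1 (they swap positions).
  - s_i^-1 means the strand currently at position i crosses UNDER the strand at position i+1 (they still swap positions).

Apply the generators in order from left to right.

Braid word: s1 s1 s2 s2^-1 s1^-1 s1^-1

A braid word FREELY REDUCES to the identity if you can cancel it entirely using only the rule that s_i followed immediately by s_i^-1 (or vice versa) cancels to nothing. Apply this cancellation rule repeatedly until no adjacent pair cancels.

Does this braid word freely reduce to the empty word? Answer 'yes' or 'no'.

Answer: yes

Derivation:
Gen 1 (s1): push. Stack: [s1]
Gen 2 (s1): push. Stack: [s1 s1]
Gen 3 (s2): push. Stack: [s1 s1 s2]
Gen 4 (s2^-1): cancels prior s2. Stack: [s1 s1]
Gen 5 (s1^-1): cancels prior s1. Stack: [s1]
Gen 6 (s1^-1): cancels prior s1. Stack: []
Reduced word: (empty)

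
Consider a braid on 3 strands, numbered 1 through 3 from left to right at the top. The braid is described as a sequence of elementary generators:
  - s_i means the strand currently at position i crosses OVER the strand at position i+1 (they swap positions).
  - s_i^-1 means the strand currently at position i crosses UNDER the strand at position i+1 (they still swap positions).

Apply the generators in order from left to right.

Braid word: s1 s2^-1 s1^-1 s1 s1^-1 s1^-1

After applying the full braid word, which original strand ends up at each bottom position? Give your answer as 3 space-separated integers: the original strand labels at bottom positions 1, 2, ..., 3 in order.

Answer: 2 3 1

Derivation:
Gen 1 (s1): strand 1 crosses over strand 2. Perm now: [2 1 3]
Gen 2 (s2^-1): strand 1 crosses under strand 3. Perm now: [2 3 1]
Gen 3 (s1^-1): strand 2 crosses under strand 3. Perm now: [3 2 1]
Gen 4 (s1): strand 3 crosses over strand 2. Perm now: [2 3 1]
Gen 5 (s1^-1): strand 2 crosses under strand 3. Perm now: [3 2 1]
Gen 6 (s1^-1): strand 3 crosses under strand 2. Perm now: [2 3 1]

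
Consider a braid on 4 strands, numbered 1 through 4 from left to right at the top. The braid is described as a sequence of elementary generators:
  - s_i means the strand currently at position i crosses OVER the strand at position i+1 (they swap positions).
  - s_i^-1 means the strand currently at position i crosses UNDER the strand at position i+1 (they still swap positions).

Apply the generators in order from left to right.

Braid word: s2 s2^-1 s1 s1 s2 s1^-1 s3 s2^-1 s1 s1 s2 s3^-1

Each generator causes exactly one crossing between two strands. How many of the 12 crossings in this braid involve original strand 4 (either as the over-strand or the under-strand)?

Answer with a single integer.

Gen 1: crossing 2x3. Involves strand 4? no. Count so far: 0
Gen 2: crossing 3x2. Involves strand 4? no. Count so far: 0
Gen 3: crossing 1x2. Involves strand 4? no. Count so far: 0
Gen 4: crossing 2x1. Involves strand 4? no. Count so far: 0
Gen 5: crossing 2x3. Involves strand 4? no. Count so far: 0
Gen 6: crossing 1x3. Involves strand 4? no. Count so far: 0
Gen 7: crossing 2x4. Involves strand 4? yes. Count so far: 1
Gen 8: crossing 1x4. Involves strand 4? yes. Count so far: 2
Gen 9: crossing 3x4. Involves strand 4? yes. Count so far: 3
Gen 10: crossing 4x3. Involves strand 4? yes. Count so far: 4
Gen 11: crossing 4x1. Involves strand 4? yes. Count so far: 5
Gen 12: crossing 4x2. Involves strand 4? yes. Count so far: 6

Answer: 6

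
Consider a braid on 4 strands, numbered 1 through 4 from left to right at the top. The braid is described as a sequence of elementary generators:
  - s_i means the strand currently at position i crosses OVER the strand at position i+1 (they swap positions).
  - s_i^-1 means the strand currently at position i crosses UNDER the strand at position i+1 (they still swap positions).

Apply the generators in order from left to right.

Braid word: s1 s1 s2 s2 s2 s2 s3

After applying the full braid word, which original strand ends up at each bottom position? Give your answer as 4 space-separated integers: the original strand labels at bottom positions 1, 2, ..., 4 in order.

Gen 1 (s1): strand 1 crosses over strand 2. Perm now: [2 1 3 4]
Gen 2 (s1): strand 2 crosses over strand 1. Perm now: [1 2 3 4]
Gen 3 (s2): strand 2 crosses over strand 3. Perm now: [1 3 2 4]
Gen 4 (s2): strand 3 crosses over strand 2. Perm now: [1 2 3 4]
Gen 5 (s2): strand 2 crosses over strand 3. Perm now: [1 3 2 4]
Gen 6 (s2): strand 3 crosses over strand 2. Perm now: [1 2 3 4]
Gen 7 (s3): strand 3 crosses over strand 4. Perm now: [1 2 4 3]

Answer: 1 2 4 3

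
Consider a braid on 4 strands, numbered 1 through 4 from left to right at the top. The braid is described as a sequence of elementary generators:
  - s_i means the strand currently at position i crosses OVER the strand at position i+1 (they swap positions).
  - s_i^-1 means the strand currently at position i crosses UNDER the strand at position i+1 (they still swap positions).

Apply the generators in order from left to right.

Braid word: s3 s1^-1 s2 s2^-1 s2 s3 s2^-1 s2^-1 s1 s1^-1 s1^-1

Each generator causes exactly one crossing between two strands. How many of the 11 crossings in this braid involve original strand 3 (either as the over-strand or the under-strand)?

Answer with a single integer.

Gen 1: crossing 3x4. Involves strand 3? yes. Count so far: 1
Gen 2: crossing 1x2. Involves strand 3? no. Count so far: 1
Gen 3: crossing 1x4. Involves strand 3? no. Count so far: 1
Gen 4: crossing 4x1. Involves strand 3? no. Count so far: 1
Gen 5: crossing 1x4. Involves strand 3? no. Count so far: 1
Gen 6: crossing 1x3. Involves strand 3? yes. Count so far: 2
Gen 7: crossing 4x3. Involves strand 3? yes. Count so far: 3
Gen 8: crossing 3x4. Involves strand 3? yes. Count so far: 4
Gen 9: crossing 2x4. Involves strand 3? no. Count so far: 4
Gen 10: crossing 4x2. Involves strand 3? no. Count so far: 4
Gen 11: crossing 2x4. Involves strand 3? no. Count so far: 4

Answer: 4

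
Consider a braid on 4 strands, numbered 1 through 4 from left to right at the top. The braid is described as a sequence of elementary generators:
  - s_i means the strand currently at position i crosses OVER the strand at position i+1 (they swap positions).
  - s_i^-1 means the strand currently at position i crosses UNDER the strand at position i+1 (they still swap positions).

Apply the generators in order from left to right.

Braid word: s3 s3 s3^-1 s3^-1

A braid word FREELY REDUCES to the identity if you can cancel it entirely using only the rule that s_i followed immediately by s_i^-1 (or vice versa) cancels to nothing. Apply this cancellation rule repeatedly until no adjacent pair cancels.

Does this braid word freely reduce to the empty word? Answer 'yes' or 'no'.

Gen 1 (s3): push. Stack: [s3]
Gen 2 (s3): push. Stack: [s3 s3]
Gen 3 (s3^-1): cancels prior s3. Stack: [s3]
Gen 4 (s3^-1): cancels prior s3. Stack: []
Reduced word: (empty)

Answer: yes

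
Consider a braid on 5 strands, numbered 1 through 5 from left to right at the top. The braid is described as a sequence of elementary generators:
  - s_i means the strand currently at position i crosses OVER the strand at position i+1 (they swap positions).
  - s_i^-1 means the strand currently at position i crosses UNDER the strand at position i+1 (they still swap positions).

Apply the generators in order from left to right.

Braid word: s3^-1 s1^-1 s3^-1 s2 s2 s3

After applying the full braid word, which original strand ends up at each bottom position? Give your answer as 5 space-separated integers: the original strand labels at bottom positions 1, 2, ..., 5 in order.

Answer: 2 1 4 3 5

Derivation:
Gen 1 (s3^-1): strand 3 crosses under strand 4. Perm now: [1 2 4 3 5]
Gen 2 (s1^-1): strand 1 crosses under strand 2. Perm now: [2 1 4 3 5]
Gen 3 (s3^-1): strand 4 crosses under strand 3. Perm now: [2 1 3 4 5]
Gen 4 (s2): strand 1 crosses over strand 3. Perm now: [2 3 1 4 5]
Gen 5 (s2): strand 3 crosses over strand 1. Perm now: [2 1 3 4 5]
Gen 6 (s3): strand 3 crosses over strand 4. Perm now: [2 1 4 3 5]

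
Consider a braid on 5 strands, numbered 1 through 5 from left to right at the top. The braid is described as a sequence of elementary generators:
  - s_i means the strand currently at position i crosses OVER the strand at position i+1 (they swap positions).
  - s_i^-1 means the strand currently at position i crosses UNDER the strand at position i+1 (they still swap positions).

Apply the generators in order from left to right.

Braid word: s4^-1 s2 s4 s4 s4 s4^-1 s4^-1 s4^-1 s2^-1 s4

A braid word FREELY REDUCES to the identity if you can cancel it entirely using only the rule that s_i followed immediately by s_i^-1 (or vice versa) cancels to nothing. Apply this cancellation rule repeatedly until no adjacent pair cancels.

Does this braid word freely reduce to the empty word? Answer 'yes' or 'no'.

Gen 1 (s4^-1): push. Stack: [s4^-1]
Gen 2 (s2): push. Stack: [s4^-1 s2]
Gen 3 (s4): push. Stack: [s4^-1 s2 s4]
Gen 4 (s4): push. Stack: [s4^-1 s2 s4 s4]
Gen 5 (s4): push. Stack: [s4^-1 s2 s4 s4 s4]
Gen 6 (s4^-1): cancels prior s4. Stack: [s4^-1 s2 s4 s4]
Gen 7 (s4^-1): cancels prior s4. Stack: [s4^-1 s2 s4]
Gen 8 (s4^-1): cancels prior s4. Stack: [s4^-1 s2]
Gen 9 (s2^-1): cancels prior s2. Stack: [s4^-1]
Gen 10 (s4): cancels prior s4^-1. Stack: []
Reduced word: (empty)

Answer: yes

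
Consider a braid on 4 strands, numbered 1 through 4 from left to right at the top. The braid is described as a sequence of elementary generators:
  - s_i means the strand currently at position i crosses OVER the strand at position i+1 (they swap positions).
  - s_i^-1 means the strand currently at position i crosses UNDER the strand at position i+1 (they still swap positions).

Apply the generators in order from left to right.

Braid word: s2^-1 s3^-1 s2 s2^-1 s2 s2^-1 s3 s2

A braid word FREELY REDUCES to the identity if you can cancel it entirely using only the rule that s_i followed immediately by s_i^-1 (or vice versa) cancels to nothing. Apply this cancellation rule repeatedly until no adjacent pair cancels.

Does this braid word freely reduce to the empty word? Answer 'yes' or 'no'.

Answer: yes

Derivation:
Gen 1 (s2^-1): push. Stack: [s2^-1]
Gen 2 (s3^-1): push. Stack: [s2^-1 s3^-1]
Gen 3 (s2): push. Stack: [s2^-1 s3^-1 s2]
Gen 4 (s2^-1): cancels prior s2. Stack: [s2^-1 s3^-1]
Gen 5 (s2): push. Stack: [s2^-1 s3^-1 s2]
Gen 6 (s2^-1): cancels prior s2. Stack: [s2^-1 s3^-1]
Gen 7 (s3): cancels prior s3^-1. Stack: [s2^-1]
Gen 8 (s2): cancels prior s2^-1. Stack: []
Reduced word: (empty)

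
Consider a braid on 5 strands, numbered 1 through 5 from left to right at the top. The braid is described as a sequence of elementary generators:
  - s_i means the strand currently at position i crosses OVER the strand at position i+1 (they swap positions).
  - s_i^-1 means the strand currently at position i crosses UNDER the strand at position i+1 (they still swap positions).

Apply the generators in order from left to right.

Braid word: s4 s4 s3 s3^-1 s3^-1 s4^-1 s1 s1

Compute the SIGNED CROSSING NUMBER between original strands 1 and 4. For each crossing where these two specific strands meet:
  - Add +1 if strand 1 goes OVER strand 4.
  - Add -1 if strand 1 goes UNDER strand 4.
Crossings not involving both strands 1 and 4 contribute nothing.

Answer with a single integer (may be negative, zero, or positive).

Answer: 0

Derivation:
Gen 1: crossing 4x5. Both 1&4? no. Sum: 0
Gen 2: crossing 5x4. Both 1&4? no. Sum: 0
Gen 3: crossing 3x4. Both 1&4? no. Sum: 0
Gen 4: crossing 4x3. Both 1&4? no. Sum: 0
Gen 5: crossing 3x4. Both 1&4? no. Sum: 0
Gen 6: crossing 3x5. Both 1&4? no. Sum: 0
Gen 7: crossing 1x2. Both 1&4? no. Sum: 0
Gen 8: crossing 2x1. Both 1&4? no. Sum: 0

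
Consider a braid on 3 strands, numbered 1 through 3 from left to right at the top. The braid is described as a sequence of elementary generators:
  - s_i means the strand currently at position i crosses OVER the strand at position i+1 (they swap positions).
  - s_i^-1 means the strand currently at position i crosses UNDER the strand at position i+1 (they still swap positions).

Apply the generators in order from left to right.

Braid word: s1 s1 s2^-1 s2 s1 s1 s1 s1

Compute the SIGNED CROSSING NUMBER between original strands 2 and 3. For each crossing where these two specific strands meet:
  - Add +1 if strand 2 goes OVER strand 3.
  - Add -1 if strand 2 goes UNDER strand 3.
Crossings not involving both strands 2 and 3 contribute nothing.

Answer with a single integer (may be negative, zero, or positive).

Gen 1: crossing 1x2. Both 2&3? no. Sum: 0
Gen 2: crossing 2x1. Both 2&3? no. Sum: 0
Gen 3: 2 under 3. Both 2&3? yes. Contrib: -1. Sum: -1
Gen 4: 3 over 2. Both 2&3? yes. Contrib: -1. Sum: -2
Gen 5: crossing 1x2. Both 2&3? no. Sum: -2
Gen 6: crossing 2x1. Both 2&3? no. Sum: -2
Gen 7: crossing 1x2. Both 2&3? no. Sum: -2
Gen 8: crossing 2x1. Both 2&3? no. Sum: -2

Answer: -2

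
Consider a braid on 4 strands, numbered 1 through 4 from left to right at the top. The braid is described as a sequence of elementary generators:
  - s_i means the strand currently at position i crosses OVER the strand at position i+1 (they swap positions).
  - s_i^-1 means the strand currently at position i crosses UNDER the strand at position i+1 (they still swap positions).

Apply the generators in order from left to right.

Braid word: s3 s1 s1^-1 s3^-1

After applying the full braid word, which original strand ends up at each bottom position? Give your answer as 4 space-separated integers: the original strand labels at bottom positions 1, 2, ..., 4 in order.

Gen 1 (s3): strand 3 crosses over strand 4. Perm now: [1 2 4 3]
Gen 2 (s1): strand 1 crosses over strand 2. Perm now: [2 1 4 3]
Gen 3 (s1^-1): strand 2 crosses under strand 1. Perm now: [1 2 4 3]
Gen 4 (s3^-1): strand 4 crosses under strand 3. Perm now: [1 2 3 4]

Answer: 1 2 3 4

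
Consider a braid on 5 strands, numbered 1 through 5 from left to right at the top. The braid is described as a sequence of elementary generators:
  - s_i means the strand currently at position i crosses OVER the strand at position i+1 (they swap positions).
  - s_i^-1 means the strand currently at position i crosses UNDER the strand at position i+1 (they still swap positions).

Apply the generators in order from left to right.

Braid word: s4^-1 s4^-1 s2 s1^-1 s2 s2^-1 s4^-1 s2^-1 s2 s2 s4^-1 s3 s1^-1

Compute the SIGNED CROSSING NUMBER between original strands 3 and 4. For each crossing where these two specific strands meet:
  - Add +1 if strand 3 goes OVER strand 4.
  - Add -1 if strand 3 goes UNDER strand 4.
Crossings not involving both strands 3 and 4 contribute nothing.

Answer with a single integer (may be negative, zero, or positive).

Answer: 0

Derivation:
Gen 1: crossing 4x5. Both 3&4? no. Sum: 0
Gen 2: crossing 5x4. Both 3&4? no. Sum: 0
Gen 3: crossing 2x3. Both 3&4? no. Sum: 0
Gen 4: crossing 1x3. Both 3&4? no. Sum: 0
Gen 5: crossing 1x2. Both 3&4? no. Sum: 0
Gen 6: crossing 2x1. Both 3&4? no. Sum: 0
Gen 7: crossing 4x5. Both 3&4? no. Sum: 0
Gen 8: crossing 1x2. Both 3&4? no. Sum: 0
Gen 9: crossing 2x1. Both 3&4? no. Sum: 0
Gen 10: crossing 1x2. Both 3&4? no. Sum: 0
Gen 11: crossing 5x4. Both 3&4? no. Sum: 0
Gen 12: crossing 1x4. Both 3&4? no. Sum: 0
Gen 13: crossing 3x2. Both 3&4? no. Sum: 0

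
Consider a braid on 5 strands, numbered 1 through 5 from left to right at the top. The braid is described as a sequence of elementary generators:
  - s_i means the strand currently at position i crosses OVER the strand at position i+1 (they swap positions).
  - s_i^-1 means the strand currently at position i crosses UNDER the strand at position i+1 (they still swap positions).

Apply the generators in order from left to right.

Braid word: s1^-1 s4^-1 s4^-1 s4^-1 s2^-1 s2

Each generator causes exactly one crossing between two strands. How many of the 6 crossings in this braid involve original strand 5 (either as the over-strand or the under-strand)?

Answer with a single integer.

Answer: 3

Derivation:
Gen 1: crossing 1x2. Involves strand 5? no. Count so far: 0
Gen 2: crossing 4x5. Involves strand 5? yes. Count so far: 1
Gen 3: crossing 5x4. Involves strand 5? yes. Count so far: 2
Gen 4: crossing 4x5. Involves strand 5? yes. Count so far: 3
Gen 5: crossing 1x3. Involves strand 5? no. Count so far: 3
Gen 6: crossing 3x1. Involves strand 5? no. Count so far: 3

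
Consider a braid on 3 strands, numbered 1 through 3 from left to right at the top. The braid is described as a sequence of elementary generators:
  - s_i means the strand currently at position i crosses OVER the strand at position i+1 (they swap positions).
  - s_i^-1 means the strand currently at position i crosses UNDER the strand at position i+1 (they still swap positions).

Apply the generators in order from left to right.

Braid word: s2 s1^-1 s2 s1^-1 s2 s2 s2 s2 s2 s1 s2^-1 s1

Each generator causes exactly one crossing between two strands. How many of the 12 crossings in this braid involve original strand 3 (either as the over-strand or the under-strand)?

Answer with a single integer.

Gen 1: crossing 2x3. Involves strand 3? yes. Count so far: 1
Gen 2: crossing 1x3. Involves strand 3? yes. Count so far: 2
Gen 3: crossing 1x2. Involves strand 3? no. Count so far: 2
Gen 4: crossing 3x2. Involves strand 3? yes. Count so far: 3
Gen 5: crossing 3x1. Involves strand 3? yes. Count so far: 4
Gen 6: crossing 1x3. Involves strand 3? yes. Count so far: 5
Gen 7: crossing 3x1. Involves strand 3? yes. Count so far: 6
Gen 8: crossing 1x3. Involves strand 3? yes. Count so far: 7
Gen 9: crossing 3x1. Involves strand 3? yes. Count so far: 8
Gen 10: crossing 2x1. Involves strand 3? no. Count so far: 8
Gen 11: crossing 2x3. Involves strand 3? yes. Count so far: 9
Gen 12: crossing 1x3. Involves strand 3? yes. Count so far: 10

Answer: 10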